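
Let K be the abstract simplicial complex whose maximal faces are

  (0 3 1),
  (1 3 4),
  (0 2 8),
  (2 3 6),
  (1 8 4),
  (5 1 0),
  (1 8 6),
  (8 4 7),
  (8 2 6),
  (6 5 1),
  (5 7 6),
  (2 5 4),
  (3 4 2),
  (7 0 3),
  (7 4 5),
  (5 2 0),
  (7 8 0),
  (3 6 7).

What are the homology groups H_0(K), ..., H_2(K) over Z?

Order the vertices as 0 < 1 < 2 < 3 < 4 < 5 < 6 < 7 < 8. Listing each simplex with vertices in this order, K has dimension 2 with simplices:

  0-simplices (9): [0], [1], [2], [3], [4], [5], [6], [7], [8]
  1-simplices (27): (27 of them)
  2-simplices (18): [0,1,3], [0,1,5], [0,2,5], [0,2,8], [0,3,7], [0,7,8], [1,3,4], [1,4,8], [1,5,6], [1,6,8], [2,3,4], [2,3,6], [2,4,5], [2,6,8], [3,6,7], [4,5,7], [4,7,8], [5,6,7]

giving chain groups C_0 ≅ Z^9, C_1 ≅ Z^27, C_2 ≅ Z^18.

Boundary ∂_1: C_1 → C_0 sends each edge [p,q] (with p < q) to q − p. For instance
  ∂[5,6] = [6] − [5].
The resulting 9×27 matrix has rank 8, and its Smith normal form has invariant factors (1,1,1,1,1,1,1,1).

∂_2: C_2 → C_1 acts by ∂[p,q,r] = [q,r] − [p,r] + [p,q]. For instance
  ∂[0,3,7] = [3,7] − [0,7] + [0,3],
  ∂[1,4,8] = [4,8] − [1,8] + [1,4].
The 27×18 boundary matrix has rank 17 and Smith normal form diag(1,1,1,1,1,1,1,1,1,1,1,1,1,1,1,1,1).

Reading off H_k = ker ∂_k / im ∂_{k+1}:

  H_0: rank C_0 − rank ∂_1 = 9 − 8 = 1, and the invariant factors of ∂_1 are all 1, so H_0 ≅ Z.
  H_1: rank ker ∂_1 − rank ∂_2 = (27 − 8) − 17 = 2, and the invariant factors of ∂_2 are all 1, so H_1 ≅ Z^2.
  H_2: rank ker ∂_2 − rank ∂_3 = (18 − 17) − 0 = 1, and there is no ∂_3, so H_2 ≅ Z.

H_0 ≅ Z,  H_1 ≅ Z^2,  H_2 ≅ Z.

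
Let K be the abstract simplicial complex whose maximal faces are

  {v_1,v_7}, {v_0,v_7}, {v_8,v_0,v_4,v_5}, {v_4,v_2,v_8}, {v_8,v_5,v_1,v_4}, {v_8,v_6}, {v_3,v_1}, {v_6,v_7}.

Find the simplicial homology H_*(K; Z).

Order the vertices as v_0 < v_1 < v_2 < v_3 < v_4 < v_5 < v_6 < v_7 < v_8. Listing each simplex with vertices in this order, K has dimension 3 with simplices:

  0-simplices (9): [v_0], [v_1], [v_2], [v_3], [v_4], [v_5], [v_6], [v_7], [v_8]
  1-simplices (16): (16 of them)
  2-simplices (8): [v_0,v_4,v_5], [v_0,v_4,v_8], [v_0,v_5,v_8], [v_1,v_4,v_5], [v_1,v_4,v_8], [v_1,v_5,v_8], [v_2,v_4,v_8], [v_4,v_5,v_8]
  3-simplices (2): [v_0,v_4,v_5,v_8], [v_1,v_4,v_5,v_8]

so the chain groups are C_0 ≅ Z^9, C_1 ≅ Z^16, C_2 ≅ Z^8, C_3 ≅ Z^2.

The boundary map ∂_1: C_1 → C_0 maps an edge to its endpoints' difference, ∂[p,q] = q − p.
The resulting 9×16 matrix has rank 8, and its Smith normal form has invariant factors (1,1,1,1,1,1,1,1).

Boundary ∂_2: C_2 → C_1 acts by ∂[p,q,r] = [q,r] − [p,r] + [p,q]. For instance
  ∂[v_1,v_4,v_8] = [v_4,v_8] − [v_1,v_8] + [v_1,v_4],
  ∂[v_0,v_4,v_8] = [v_4,v_8] − [v_0,v_8] + [v_0,v_4].
The 16×8 boundary matrix has rank 6 and Smith normal form diag(1,1,1,1,1,1).

∂_3: C_3 → C_2 sends each 3-simplex σ to the alternating sum Σ_i (−1)^i (σ with its i-th vertex removed). For instance
  ∂[v_1,v_4,v_5,v_8] = [v_4,v_5,v_8] − [v_1,v_5,v_8] + [v_1,v_4,v_8] − [v_1,v_4,v_5],
  ∂[v_0,v_4,v_5,v_8] = [v_4,v_5,v_8] − [v_0,v_5,v_8] + [v_0,v_4,v_8] − [v_0,v_4,v_5].
The resulting 8×2 matrix has rank 2, and its Smith normal form has invariant factors (1,1).

Reading off H_k = ker ∂_k / im ∂_{k+1}:

  H_0: rank C_0 − rank ∂_1 = 9 − 8 = 1, and the invariant factors of ∂_1 are all 1, so H_0 ≅ Z.
  H_1: rank ker ∂_1 − rank ∂_2 = (16 − 8) − 6 = 2, and the invariant factors of ∂_2 are all 1, so H_1 ≅ Z^2.
  H_2: rank ker ∂_2 − rank ∂_3 = (8 − 6) − 2 = 0, and the invariant factors of ∂_3 are all 1, so H_2 ≅ 0.
  H_3: rank ker ∂_3 − rank ∂_4 = (2 − 2) − 0 = 0, and there is no ∂_4, so H_3 ≅ 0.

H_0 = Z,  H_1 = Z^2,  H_2 = 0,  H_3 = 0.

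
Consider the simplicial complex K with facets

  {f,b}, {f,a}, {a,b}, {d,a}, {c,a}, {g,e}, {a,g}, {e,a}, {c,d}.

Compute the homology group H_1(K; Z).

Fix the vertex order a < b < c < d < e < f < g and write every simplex with vertices in increasing order. Then dim K = 1 and the simplices of K are:

  0-simplices (7): a, b, c, d, e, f, g
  1-simplices (9): ab, ac, ad, ae, af, ag, bf, cd, eg

so the chain groups are C_0 ≅ Z^7, C_1 ≅ Z^9.

The boundary map ∂_1: C_1 → C_0 maps an edge to its endpoints' difference, ∂[p,q] = q − p. For instance
  ∂cd = d − c.
This gives a 7×9 integer matrix of rank 6; reducing to Smith normal form yields diagonal entries (1,1,1,1,1,1).

Reading off H_k = ker ∂_k / im ∂_{k+1}:

  H_1: rank ker ∂_1 − rank ∂_2 = (9 − 6) − 0 = 3, and there is no ∂_2, so H_1 ≅ Z^3.

H_1 = Z^3.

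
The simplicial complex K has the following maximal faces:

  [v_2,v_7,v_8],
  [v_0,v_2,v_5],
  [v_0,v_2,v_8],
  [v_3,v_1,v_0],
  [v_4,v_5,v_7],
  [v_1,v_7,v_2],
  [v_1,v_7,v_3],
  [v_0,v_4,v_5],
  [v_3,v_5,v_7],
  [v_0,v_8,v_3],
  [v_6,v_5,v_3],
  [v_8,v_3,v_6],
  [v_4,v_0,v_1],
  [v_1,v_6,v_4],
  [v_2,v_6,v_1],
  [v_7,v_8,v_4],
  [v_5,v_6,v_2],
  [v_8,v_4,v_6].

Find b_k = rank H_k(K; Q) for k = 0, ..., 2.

We work with the vertex ordering v_0 < v_1 < v_2 < v_3 < v_4 < v_5 < v_6 < v_7 < v_8. The simplices of K, each written with vertices in increasing order, are:

  0-simplices (9): [v_0], [v_1], [v_2], [v_3], [v_4], [v_5], [v_6], [v_7], [v_8]
  1-simplices (27): (27 of them)
  2-simplices (18): (18 of them)

so the chain groups are C_0 ≅ Z^9, C_1 ≅ Z^27, C_2 ≅ Z^18.

Boundary ∂_1: C_1 → C_0 is given by ∂[p,q] = [q] − [p].
As a 9×27 matrix over Z this has rank 8, with invariant factors (1,1,1,1,1,1,1,1).

The boundary map ∂_2: C_2 → C_1 acts by ∂[p,q,r] = [q,r] − [p,r] + [p,q]. For instance
  ∂[v_3,v_6,v_8] = [v_6,v_8] − [v_3,v_8] + [v_3,v_6],
  ∂[v_0,v_1,v_4] = [v_1,v_4] − [v_0,v_4] + [v_0,v_1].
The 27×18 boundary matrix has rank 17 and Smith normal form diag(1,1,1,1,1,1,1,1,1,1,1,1,1,1,1,1,1).

From H_k ≅ ker(∂_k) / im(∂_{k+1}) we obtain:

  H_0: rank C_0 − rank ∂_1 = 9 − 8 = 1, and the invariant factors of ∂_1 are all 1, so H_0 ≅ Z.
  H_1: rank ker ∂_1 − rank ∂_2 = (27 − 8) − 17 = 2, and the invariant factors of ∂_2 are all 1, so H_1 ≅ Z^2.
  H_2: rank ker ∂_2 − rank ∂_3 = (18 − 17) − 0 = 1, and there is no ∂_3, so H_2 ≅ Z.

(K is a triangulation of the torus T^2.)

Hence the Betti numbers are b_0 = 1, b_1 = 2, b_2 = 1.

b_0 = 1, b_1 = 2, b_2 = 1.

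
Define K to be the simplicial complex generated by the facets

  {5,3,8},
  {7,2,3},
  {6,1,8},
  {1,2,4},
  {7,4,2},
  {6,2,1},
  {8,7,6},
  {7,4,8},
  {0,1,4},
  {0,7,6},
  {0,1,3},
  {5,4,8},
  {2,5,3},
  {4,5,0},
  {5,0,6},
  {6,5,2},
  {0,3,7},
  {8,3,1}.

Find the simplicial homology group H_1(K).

Order the vertices as 0 < 1 < 2 < 3 < 4 < 5 < 6 < 7 < 8. Listing each simplex with vertices in this order, K has dimension 2 with simplices:

  0-simplices (9): [0], [1], [2], [3], [4], [5], [6], [7], [8]
  1-simplices (27): (27 of them)
  2-simplices (18): [0,1,3], [0,1,4], [0,3,7], [0,4,5], [0,5,6], [0,6,7], [1,2,4], [1,2,6], [1,3,8], [1,6,8], [2,3,5], [2,3,7], [2,4,7], [2,5,6], [3,5,8], [4,5,8], [4,7,8], [6,7,8]

Hence C_0 ≅ Z^9, C_1 ≅ Z^27, C_2 ≅ Z^18.

Boundary ∂_1: C_1 → C_0 sends each edge [p,q] (with p < q) to q − p.
As a 9×27 matrix over Z this has rank 8, with invariant factors (1,1,1,1,1,1,1,1).

Boundary ∂_2: C_2 → C_1 maps a triangle to the signed sum of its edges. For instance
  ∂[0,6,7] = [6,7] − [0,7] + [0,6],
  ∂[0,1,4] = [1,4] − [0,4] + [0,1].
This gives a 27×18 integer matrix of rank 17; reducing to Smith normal form yields diagonal entries (1,1,1,1,1,1,1,1,1,1,1,1,1,1,1,1,1).

Now H_k = ker ∂_k / im ∂_{k+1}, so:

  H_1: rank ker ∂_1 − rank ∂_2 = (27 − 8) − 17 = 2, and the invariant factors of ∂_2 are all 1, so H_1 = Z^2.

(K is a triangulation of the torus T^2.)

H_1 = Z^2.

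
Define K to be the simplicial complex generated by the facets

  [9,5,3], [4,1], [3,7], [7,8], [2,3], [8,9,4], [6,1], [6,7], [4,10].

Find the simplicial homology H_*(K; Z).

K has 10 vertices, 13 edges, 2 triangles.
rank ∂_0 = 0, rank ∂_1 = 9 ⇒ b_0 = 10 − 0 − 9 = 1; all invariant factors of ∂_1 are 1 so no torsion. So H_0 ≅ Z.
rank ∂_1 = 9, rank ∂_2 = 2 ⇒ b_1 = 13 − 9 − 2 = 2; all invariant factors of ∂_2 are 1 so no torsion. So H_1 ≅ Z^2.
rank ∂_2 = 2, rank ∂_3 = 0 ⇒ b_2 = 2 − 2 − 0 = 0. So H_2 ≅ 0.

H_0 = Z,  H_1 = Z^2,  H_2 = 0.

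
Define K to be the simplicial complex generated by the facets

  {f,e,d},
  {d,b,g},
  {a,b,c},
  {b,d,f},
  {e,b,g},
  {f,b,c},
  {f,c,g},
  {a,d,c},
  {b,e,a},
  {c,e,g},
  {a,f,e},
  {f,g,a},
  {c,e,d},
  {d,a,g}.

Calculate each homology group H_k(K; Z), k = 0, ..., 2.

We work with the vertex ordering a < b < c < d < e < f < g. The simplices of K, each written with vertices in increasing order, are:

  0-simplices (7): a, b, c, d, e, f, g
  1-simplices (21): ab, ac, ad, ae, af, ag, bc, bd, be, bf, bg, cd, ce, cf, cg, de, df, dg, ef, eg, fg
  2-simplices (14): abc, abe, acd, adg, aef, afg, bcf, bdf, bdg, beg, cde, ceg, cfg, def

so the chain groups are C_0 ≅ Z^7, C_1 ≅ Z^21, C_2 ≅ Z^14.

Boundary ∂_1: C_1 → C_0 sends each edge [p,q] (with p < q) to q − p. For instance
  ∂df = f − d.
The 7×21 boundary matrix has rank 6 and Smith normal form diag(1,1,1,1,1,1).

The boundary map ∂_2: C_2 → C_1 maps a triangle to the signed sum of its edges. For instance
  ∂bcf = cf − bf + bc,
  ∂bdg = dg − bg + bd.
The resulting 21×14 matrix has rank 13, and its Smith normal form has invariant factors (1,1,1,1,1,1,1,1,1,1,1,1,1).

Computing H_k = (kernel of ∂_k) / (image of ∂_{k+1}):

  H_0: rank C_0 − rank ∂_1 = 7 − 6 = 1, and the invariant factors of ∂_1 are all 1, so H_0 = Z.
  H_1: rank ker ∂_1 − rank ∂_2 = (21 − 6) − 13 = 2, and the invariant factors of ∂_2 are all 1, so H_1 = Z^2.
  H_2: rank ker ∂_2 − rank ∂_3 = (14 − 13) − 0 = 1, and there is no ∂_3, so H_2 = Z.

H_0 = Z,  H_1 = Z^2,  H_2 = Z.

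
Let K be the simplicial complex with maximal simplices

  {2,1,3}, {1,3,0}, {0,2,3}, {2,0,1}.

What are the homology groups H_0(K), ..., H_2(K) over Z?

We work with the vertex ordering 0 < 1 < 2 < 3. The simplices of K, each written with vertices in increasing order, are:

  0-simplices (4): [0], [1], [2], [3]
  1-simplices (6): [0,1], [0,2], [0,3], [1,2], [1,3], [2,3]
  2-simplices (4): [0,1,2], [0,1,3], [0,2,3], [1,2,3]

so the chain groups are C_0 ≅ Z^4, C_1 ≅ Z^6, C_2 ≅ Z^4.

Boundary ∂_1: C_1 → C_0 is given by ∂[p,q] = [q] − [p].
This gives a 4×6 integer matrix of rank 3; reducing to Smith normal form yields diagonal entries (1,1,1).

Boundary ∂_2: C_2 → C_1 sends each 2-simplex [p,q,r] to [q,r] − [p,r] + [p,q]. For instance
  ∂[0,1,2] = [1,2] − [0,2] + [0,1],
  ∂[0,1,3] = [1,3] − [0,3] + [0,1].
The 6×4 boundary matrix has rank 3 and Smith normal form diag(1,1,1).

Now H_k = ker ∂_k / im ∂_{k+1}, so:

  H_0: rank C_0 − rank ∂_1 = 4 − 3 = 1, and the invariant factors of ∂_1 are all 1, so H_0 = Z.
  H_1: rank ker ∂_1 − rank ∂_2 = (6 − 3) − 3 = 0, and the invariant factors of ∂_2 are all 1, so H_1 = 0.
  H_2: rank ker ∂_2 − rank ∂_3 = (4 − 3) − 0 = 1, and there is no ∂_3, so H_2 = Z.

As a check, the Euler characteristic is 4 − 6 + 4 = 2, which agrees with 1 − 0 + 1 = 2.

H_0 ≅ Z,  H_1 = 0,  H_2 ≅ Z.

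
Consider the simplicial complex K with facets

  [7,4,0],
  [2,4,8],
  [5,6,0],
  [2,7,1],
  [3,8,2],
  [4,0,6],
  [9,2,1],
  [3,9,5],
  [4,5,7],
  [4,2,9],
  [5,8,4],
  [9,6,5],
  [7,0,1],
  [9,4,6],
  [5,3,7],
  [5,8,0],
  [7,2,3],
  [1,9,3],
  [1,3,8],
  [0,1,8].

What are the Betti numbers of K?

b_0 = 1, b_1 = 1, b_2 = 0.

We work with the vertex ordering 0 < 1 < 2 < 3 < 4 < 5 < 6 < 7 < 8 < 9. The simplices of K, each written with vertices in increasing order, are:

  0-simplices (10): [0], [1], [2], [3], [4], [5], [6], [7], [8], [9]
  1-simplices (30): (30 of them)
  2-simplices (20): (20 of them)

so the chain groups are C_0 ≅ Z^10, C_1 ≅ Z^30, C_2 ≅ Z^20.

The boundary map ∂_1: C_1 → C_0 maps an edge to its endpoints' difference, ∂[p,q] = q − p. For instance
  ∂[1,2] = [2] − [1].
This gives a 10×30 integer matrix of rank 9; reducing to Smith normal form yields diagonal entries (1,1,1,1,1,1,1,1,1).

∂_2: C_2 → C_1 sends each 2-simplex [p,q,r] to [q,r] − [p,r] + [p,q]. For instance
  ∂[1,3,9] = [3,9] − [1,9] + [1,3],
  ∂[1,2,7] = [2,7] − [1,7] + [1,2].
The 30×20 boundary matrix has rank 20 and Smith normal form diag(1,1,1,1,1,1,1,1,1,1,1,1,1,1,1,1,1,1,1,2).

Now H_k = ker ∂_k / im ∂_{k+1}, so:

  H_0: rank C_0 − rank ∂_1 = 10 − 9 = 1, and the invariant factors of ∂_1 are all 1, so H_0 = Z.
  H_1: rank ker ∂_1 − rank ∂_2 = (30 − 9) − 20 = 1, and ∂_2 has invariant factor 2 > 1, so H_1 = Z ⊕ Z/2.
  H_2: rank ker ∂_2 − rank ∂_3 = (20 − 20) − 0 = 0, and there is no ∂_3, so H_2 = 0.

Hence the Betti numbers are b_0 = 1, b_1 = 1, b_2 = 0.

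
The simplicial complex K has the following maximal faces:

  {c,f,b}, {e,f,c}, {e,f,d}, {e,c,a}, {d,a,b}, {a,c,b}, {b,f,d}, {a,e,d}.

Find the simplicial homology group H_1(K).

Take the total order a < b < c < d < e < f on the vertex set. Then K (dimension 2) consists of the simplices:

  0-simplices (6): a, b, c, d, e, f
  1-simplices (12): ab, ac, ad, ae, bc, bd, bf, ce, cf, de, df, ef
  2-simplices (8): abc, abd, ace, ade, bcf, bdf, cef, def

giving chain groups C_0 ≅ Z^6, C_1 ≅ Z^12, C_2 ≅ Z^8.

Boundary ∂_1: C_1 → C_0 sends each edge [p,q] (with p < q) to q − p. For instance
  ∂ef = f − e.
This gives a 6×12 integer matrix of rank 5; reducing to Smith normal form yields diagonal entries (1,1,1,1,1).

Boundary ∂_2: C_2 → C_1 acts by ∂[p,q,r] = [q,r] − [p,r] + [p,q]. For instance
  ∂def = ef − df + de,
  ∂cef = ef − cf + ce.
The 12×8 boundary matrix has rank 7 and Smith normal form diag(1,1,1,1,1,1,1).

Now H_k = ker ∂_k / im ∂_{k+1}, so:

  H_1: rank ker ∂_1 − rank ∂_2 = (12 − 5) − 7 = 0, and the invariant factors of ∂_2 are all 1, so H_1 = 0.

(K is a triangulation of the 2-sphere S^2.)

H_1 = 0.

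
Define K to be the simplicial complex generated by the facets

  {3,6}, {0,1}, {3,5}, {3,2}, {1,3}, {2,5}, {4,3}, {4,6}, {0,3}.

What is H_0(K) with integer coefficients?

Take the total order 0 < 1 < 2 < 3 < 4 < 5 < 6 on the vertex set. Then K (dimension 1) consists of the simplices:

  0-simplices (7): [0], [1], [2], [3], [4], [5], [6]
  1-simplices (9): [0,1], [0,3], [1,3], [2,3], [2,5], [3,4], [3,5], [3,6], [4,6]

Hence C_0 ≅ Z^7, C_1 ≅ Z^9.

Boundary ∂_1: C_1 → C_0 maps an edge to its endpoints' difference, ∂[p,q] = q − p.
The 7×9 boundary matrix has rank 6 and Smith normal form diag(1,1,1,1,1,1).

Reading off H_k = ker ∂_k / im ∂_{k+1}:

  H_0: rank C_0 − rank ∂_1 = 7 − 6 = 1, and the invariant factors of ∂_1 are all 1, so H_0 = Z.

(K is a triangulation of a wedge of 3 circles.)

H_0 ≅ Z.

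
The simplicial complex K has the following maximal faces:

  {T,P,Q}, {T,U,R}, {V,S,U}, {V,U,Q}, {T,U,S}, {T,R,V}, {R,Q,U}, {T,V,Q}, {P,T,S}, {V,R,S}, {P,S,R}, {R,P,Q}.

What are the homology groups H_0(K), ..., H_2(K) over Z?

Order the vertices as P < Q < R < S < T < U < V. Listing each simplex with vertices in this order, K has dimension 2 with simplices:

  0-simplices (7): P, Q, R, S, T, U, V
  1-simplices (18): PQ, PR, PS, PT, QR, QT, QU, QV, RS, RT, RU, RV, ST, SU, SV, TU, TV, UV
  2-simplices (12): PQR, PQT, PRS, PST, QRU, QTV, QUV, RSV, RTU, RTV, STU, SUV

giving chain groups C_0 ≅ Z^7, C_1 ≅ Z^18, C_2 ≅ Z^12.

The boundary map ∂_1: C_1 → C_0 is given by ∂[p,q] = [q] − [p]. For instance
  ∂PR = R − P.
As a 7×18 matrix over Z this has rank 6, with invariant factors (1,1,1,1,1,1).

The boundary map ∂_2: C_2 → C_1 sends each 2-simplex [p,q,r] to [q,r] − [p,r] + [p,q]. For instance
  ∂QTV = TV − QV + QT,
  ∂RTU = TU − RU + RT.
As a 18×12 matrix over Z this has rank 12, with invariant factors (1,1,1,1,1,1,1,1,1,1,1,2).

Reading off H_k = ker ∂_k / im ∂_{k+1}:

  H_0: rank C_0 − rank ∂_1 = 7 − 6 = 1, and the invariant factors of ∂_1 are all 1, so H_0 ≅ Z.
  H_1: rank ker ∂_1 − rank ∂_2 = (18 − 6) − 12 = 0, and ∂_2 has invariant factor 2 > 1, so H_1 ≅ Z/2Z.
  H_2: rank ker ∂_2 − rank ∂_3 = (12 − 12) − 0 = 0, and there is no ∂_3, so H_2 ≅ 0.

(K is a triangulation of the real projective plane RP^2.)

H_0 = Z,  H_1 = Z/2Z,  H_2 = 0.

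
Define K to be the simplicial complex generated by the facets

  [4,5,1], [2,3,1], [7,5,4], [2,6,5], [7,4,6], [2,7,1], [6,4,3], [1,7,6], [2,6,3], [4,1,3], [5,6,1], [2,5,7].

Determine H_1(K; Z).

We work with the vertex ordering 1 < 2 < 3 < 4 < 5 < 6 < 7. The simplices of K, each written with vertices in increasing order, are:

  0-simplices (7): [1], [2], [3], [4], [5], [6], [7]
  1-simplices (18): [1,2], [1,3], [1,4], [1,5], [1,6], [1,7], [2,3], [2,5], [2,6], [2,7], [3,4], [3,6], [4,5], [4,6], [4,7], [5,6], [5,7], [6,7]
  2-simplices (12): [1,2,3], [1,2,7], [1,3,4], [1,4,5], [1,5,6], [1,6,7], [2,3,6], [2,5,6], [2,5,7], [3,4,6], [4,5,7], [4,6,7]

Hence C_0 ≅ Z^7, C_1 ≅ Z^18, C_2 ≅ Z^12.

∂_1: C_1 → C_0 maps an edge to its endpoints' difference, ∂[p,q] = q − p. For instance
  ∂[1,6] = [6] − [1].
As a 7×18 matrix over Z this has rank 6, with invariant factors (1,1,1,1,1,1).

∂_2: C_2 → C_1 acts by ∂[p,q,r] = [q,r] − [p,r] + [p,q]. For instance
  ∂[1,4,5] = [4,5] − [1,5] + [1,4],
  ∂[1,5,6] = [5,6] − [1,6] + [1,5].
The 18×12 boundary matrix has rank 12 and Smith normal form diag(1,1,1,1,1,1,1,1,1,1,1,2).

From H_k ≅ ker(∂_k) / im(∂_{k+1}) we obtain:

  H_1: rank ker ∂_1 − rank ∂_2 = (18 − 6) − 12 = 0, and ∂_2 has invariant factor 2 > 1, so H_1 = Z/2.

H_1 = Z/2.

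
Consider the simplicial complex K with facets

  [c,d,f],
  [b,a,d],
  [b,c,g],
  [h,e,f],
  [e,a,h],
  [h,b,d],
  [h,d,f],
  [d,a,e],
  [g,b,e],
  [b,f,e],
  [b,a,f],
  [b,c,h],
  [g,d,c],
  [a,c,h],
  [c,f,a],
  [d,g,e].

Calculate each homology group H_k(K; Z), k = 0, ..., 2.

Order the vertices as a < b < c < d < e < f < g < h. Listing each simplex with vertices in this order, K has dimension 2 with simplices:

  0-simplices (8): a, b, c, d, e, f, g, h
  1-simplices (24): ab, ac, ad, ae, af, ah, bc, bd, be, bf, bg, bh, cd, cf, cg, ch, de, df, dg, dh, ef, eg, eh, fh
  2-simplices (16): abd, abf, acf, ach, ade, aeh, bcg, bch, bdh, bef, beg, cdf, cdg, deg, dfh, efh

so the chain groups are C_0 ≅ Z^8, C_1 ≅ Z^24, C_2 ≅ Z^16.

∂_1: C_1 → C_0 sends each edge [p,q] (with p < q) to q − p. For instance
  ∂df = f − d.
The 8×24 boundary matrix has rank 7 and Smith normal form diag(1,1,1,1,1,1,1).

∂_2: C_2 → C_1 sends each 2-simplex [p,q,r] to [q,r] − [p,r] + [p,q]. For instance
  ∂beg = eg − bg + be,
  ∂bch = ch − bh + bc.
The 24×16 boundary matrix has rank 15 and Smith normal form diag(1,1,1,1,1,1,1,1,1,1,1,1,1,1,1).

Reading off H_k = ker ∂_k / im ∂_{k+1}:

  H_0: rank C_0 − rank ∂_1 = 8 − 7 = 1, and the invariant factors of ∂_1 are all 1, so H_0 ≅ Z.
  H_1: rank ker ∂_1 − rank ∂_2 = (24 − 7) − 15 = 2, and the invariant factors of ∂_2 are all 1, so H_1 ≅ Z^2.
  H_2: rank ker ∂_2 − rank ∂_3 = (16 − 15) − 0 = 1, and there is no ∂_3, so H_2 ≅ Z.

As a check, the Euler characteristic is 8 − 24 + 16 = 0, which agrees with 1 − 2 + 1 = 0.

H_0 = Z,  H_1 = Z^2,  H_2 = Z.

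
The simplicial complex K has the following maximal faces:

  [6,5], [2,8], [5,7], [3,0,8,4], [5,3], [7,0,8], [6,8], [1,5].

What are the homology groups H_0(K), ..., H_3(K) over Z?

H_0 = Z,  H_1 = Z^2,  H_2 = 0,  H_3 = 0.

Fix the vertex order 0 < 1 < 2 < 3 < 4 < 5 < 6 < 7 < 8 and write every simplex with vertices in increasing order. Then dim K = 3 and the simplices of K are:

  0-simplices (9): [0], [1], [2], [3], [4], [5], [6], [7], [8]
  1-simplices (14): [0,3], [0,4], [0,7], [0,8], [1,5], [2,8], [3,4], [3,5], [3,8], [4,8], [5,6], [5,7], [6,8], [7,8]
  2-simplices (5): [0,3,4], [0,3,8], [0,4,8], [0,7,8], [3,4,8]
  3-simplices (1): [0,3,4,8]

giving chain groups C_0 ≅ Z^9, C_1 ≅ Z^14, C_2 ≅ Z^5, C_3 ≅ Z^1.

∂_1: C_1 → C_0 is given by ∂[p,q] = [q] − [p]. For instance
  ∂[3,8] = [8] − [3].
This gives a 9×14 integer matrix of rank 8; reducing to Smith normal form yields diagonal entries (1,1,1,1,1,1,1,1).

Boundary ∂_2: C_2 → C_1 acts by ∂[p,q,r] = [q,r] − [p,r] + [p,q]. For instance
  ∂[3,4,8] = [4,8] − [3,8] + [3,4],
  ∂[0,3,8] = [3,8] − [0,8] + [0,3].
The 14×5 boundary matrix has rank 4 and Smith normal form diag(1,1,1,1).

Boundary ∂_3: C_3 → C_2 sends each 3-simplex σ to the alternating sum Σ_i (−1)^i (σ with its i-th vertex removed). For instance
  ∂[0,3,4,8] = [3,4,8] − [0,4,8] + [0,3,8] − [0,3,4].
As a 5×1 matrix over Z this has rank 1, with invariant factors (1).

Reading off H_k = ker ∂_k / im ∂_{k+1}:

  H_0: rank C_0 − rank ∂_1 = 9 − 8 = 1, and the invariant factors of ∂_1 are all 1, so H_0 = Z.
  H_1: rank ker ∂_1 − rank ∂_2 = (14 − 8) − 4 = 2, and the invariant factors of ∂_2 are all 1, so H_1 = Z^2.
  H_2: rank ker ∂_2 − rank ∂_3 = (5 − 4) − 1 = 0, and the invariant factors of ∂_3 are all 1, so H_2 = 0.
  H_3: rank ker ∂_3 − rank ∂_4 = (1 − 1) − 0 = 0, and there is no ∂_4, so H_3 = 0.

As a check, the Euler characteristic is 9 − 14 + 5 − 1 = -1, which agrees with 1 − 2 + 0 − 0 = -1.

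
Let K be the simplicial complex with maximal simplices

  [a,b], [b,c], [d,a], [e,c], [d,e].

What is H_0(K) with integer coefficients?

H_0 = Z.

Fix the vertex order a < b < c < d < e and write every simplex with vertices in increasing order. Then dim K = 1 and the simplices of K are:

  0-simplices (5): a, b, c, d, e
  1-simplices (5): ab, ad, bc, ce, de

so the chain groups are C_0 ≅ Z^5, C_1 ≅ Z^5.

∂_1: C_1 → C_0 maps an edge to its endpoints' difference, ∂[p,q] = q − p. For instance
  ∂ad = d − a.
This gives a 5×5 integer matrix of rank 4; reducing to Smith normal form yields diagonal entries (1,1,1,1).

Reading off H_k = ker ∂_k / im ∂_{k+1}:

  H_0: rank C_0 − rank ∂_1 = 5 − 4 = 1, and the invariant factors of ∂_1 are all 1, so H_0 ≅ Z.

(K is a triangulation of the circle S^1.)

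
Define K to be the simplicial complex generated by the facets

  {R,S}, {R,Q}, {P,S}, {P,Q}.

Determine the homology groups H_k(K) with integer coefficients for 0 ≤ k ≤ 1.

Fix the vertex order P < Q < R < S and write every simplex with vertices in increasing order. Then dim K = 1 and the simplices of K are:

  0-simplices (4): P, Q, R, S
  1-simplices (4): PQ, PS, QR, RS

giving chain groups C_0 ≅ Z^4, C_1 ≅ Z^4.

The boundary map ∂_1: C_1 → C_0 sends each edge [p,q] (with p < q) to q − p. For instance
  ∂QR = R − Q.
This gives a 4×4 integer matrix of rank 3; reducing to Smith normal form yields diagonal entries (1,1,1).

Now H_k = ker ∂_k / im ∂_{k+1}, so:

  H_0: rank C_0 − rank ∂_1 = 4 − 3 = 1, and the invariant factors of ∂_1 are all 1, so H_0 ≅ Z.
  H_1: rank ker ∂_1 − rank ∂_2 = (4 − 3) − 0 = 1, and there is no ∂_2, so H_1 ≅ Z.

As a check, the Euler characteristic is 4 − 4 = 0, which agrees with 1 − 1 = 0.

H_0 = Z,  H_1 = Z.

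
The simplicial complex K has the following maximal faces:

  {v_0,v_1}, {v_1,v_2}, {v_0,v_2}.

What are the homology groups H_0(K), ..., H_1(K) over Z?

Take the total order v_0 < v_1 < v_2 on the vertex set. Then K (dimension 1) consists of the simplices:

  0-simplices (3): [v_0], [v_1], [v_2]
  1-simplices (3): [v_0,v_1], [v_0,v_2], [v_1,v_2]

so the chain groups are C_0 ≅ Z^3, C_1 ≅ Z^3.

∂_1: C_1 → C_0 sends each edge [p,q] (with p < q) to q − p. For instance
  ∂[v_0,v_1] = [v_1] − [v_0].
This gives a 3×3 integer matrix of rank 2; reducing to Smith normal form yields diagonal entries (1,1).

Reading off H_k = ker ∂_k / im ∂_{k+1}:

  H_0: rank C_0 − rank ∂_1 = 3 − 2 = 1, and the invariant factors of ∂_1 are all 1, so H_0 = Z.
  H_1: rank ker ∂_1 − rank ∂_2 = (3 − 2) − 0 = 1, and there is no ∂_2, so H_1 = Z.

As a check, the Euler characteristic is 3 − 3 = 0, which agrees with 1 − 1 = 0.

H_0 = Z,  H_1 = Z.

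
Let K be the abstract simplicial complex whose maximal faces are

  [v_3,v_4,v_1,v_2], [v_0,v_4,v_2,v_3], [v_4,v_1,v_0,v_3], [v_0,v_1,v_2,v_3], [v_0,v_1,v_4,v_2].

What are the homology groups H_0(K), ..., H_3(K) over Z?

H_0 = Z,  H_1 = 0,  H_2 = 0,  H_3 = Z.

Take the total order v_0 < v_1 < v_2 < v_3 < v_4 on the vertex set. Then K (dimension 3) consists of the simplices:

  0-simplices (5): [v_0], [v_1], [v_2], [v_3], [v_4]
  1-simplices (10): [v_0,v_1], [v_0,v_2], [v_0,v_3], [v_0,v_4], [v_1,v_2], [v_1,v_3], [v_1,v_4], [v_2,v_3], [v_2,v_4], [v_3,v_4]
  2-simplices (10): [v_0,v_1,v_2], [v_0,v_1,v_3], [v_0,v_1,v_4], [v_0,v_2,v_3], [v_0,v_2,v_4], [v_0,v_3,v_4], [v_1,v_2,v_3], [v_1,v_2,v_4], [v_1,v_3,v_4], [v_2,v_3,v_4]
  3-simplices (5): [v_0,v_1,v_2,v_3], [v_0,v_1,v_2,v_4], [v_0,v_1,v_3,v_4], [v_0,v_2,v_3,v_4], [v_1,v_2,v_3,v_4]

Hence C_0 ≅ Z^5, C_1 ≅ Z^10, C_2 ≅ Z^10, C_3 ≅ Z^5.

Boundary ∂_1: C_1 → C_0 sends each edge [p,q] (with p < q) to q − p. For instance
  ∂[v_1,v_3] = [v_3] − [v_1].
The 5×10 boundary matrix has rank 4 and Smith normal form diag(1,1,1,1).

The boundary map ∂_2: C_2 → C_1 acts by ∂[p,q,r] = [q,r] − [p,r] + [p,q]. For instance
  ∂[v_1,v_2,v_4] = [v_2,v_4] − [v_1,v_4] + [v_1,v_2],
  ∂[v_0,v_1,v_4] = [v_1,v_4] − [v_0,v_4] + [v_0,v_1].
As a 10×10 matrix over Z this has rank 6, with invariant factors (1,1,1,1,1,1).

The boundary map ∂_3: C_3 → C_2 sends each 3-simplex σ to the alternating sum Σ_i (−1)^i (σ with its i-th vertex removed). For instance
  ∂[v_0,v_1,v_2,v_4] = [v_1,v_2,v_4] − [v_0,v_2,v_4] + [v_0,v_1,v_4] − [v_0,v_1,v_2],
  ∂[v_0,v_1,v_3,v_4] = [v_1,v_3,v_4] − [v_0,v_3,v_4] + [v_0,v_1,v_4] − [v_0,v_1,v_3].
This gives a 10×5 integer matrix of rank 4; reducing to Smith normal form yields diagonal entries (1,1,1,1).

Computing H_k = (kernel of ∂_k) / (image of ∂_{k+1}):

  H_0: rank C_0 − rank ∂_1 = 5 − 4 = 1, and the invariant factors of ∂_1 are all 1, so H_0 = Z.
  H_1: rank ker ∂_1 − rank ∂_2 = (10 − 4) − 6 = 0, and the invariant factors of ∂_2 are all 1, so H_1 = 0.
  H_2: rank ker ∂_2 − rank ∂_3 = (10 − 6) − 4 = 0, and the invariant factors of ∂_3 are all 1, so H_2 = 0.
  H_3: rank ker ∂_3 − rank ∂_4 = (5 − 4) − 0 = 1, and there is no ∂_4, so H_3 = Z.

As a check, the Euler characteristic is 5 − 10 + 10 − 5 = 0, which agrees with 1 − 0 + 0 − 1 = 0.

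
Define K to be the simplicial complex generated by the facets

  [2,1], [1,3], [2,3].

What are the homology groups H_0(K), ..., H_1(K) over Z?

Take the total order 1 < 2 < 3 on the vertex set. Then K (dimension 1) consists of the simplices:

  0-simplices (3): [1], [2], [3]
  1-simplices (3): [1,2], [1,3], [2,3]

giving chain groups C_0 ≅ Z^3, C_1 ≅ Z^3.

∂_1: C_1 → C_0 maps an edge to its endpoints' difference, ∂[p,q] = q − p. For instance
  ∂[1,2] = [2] − [1].
As a 3×3 matrix over Z this has rank 2, with invariant factors (1,1).

Computing H_k = (kernel of ∂_k) / (image of ∂_{k+1}):

  H_0: rank C_0 − rank ∂_1 = 3 − 2 = 1, and the invariant factors of ∂_1 are all 1, so H_0 ≅ Z.
  H_1: rank ker ∂_1 − rank ∂_2 = (3 − 2) − 0 = 1, and there is no ∂_2, so H_1 ≅ Z.

(K is a triangulation of the circle S^1.)

H_0 = Z,  H_1 = Z.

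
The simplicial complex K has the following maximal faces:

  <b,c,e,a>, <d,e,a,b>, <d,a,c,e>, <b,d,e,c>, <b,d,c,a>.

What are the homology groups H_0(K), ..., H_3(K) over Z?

H_0 ≅ Z,  H_1 = 0,  H_2 = 0,  H_3 ≅ Z.

Take the total order a < b < c < d < e on the vertex set. Then K (dimension 3) consists of the simplices:

  0-simplices (5): a, b, c, d, e
  1-simplices (10): ab, ac, ad, ae, bc, bd, be, cd, ce, de
  2-simplices (10): abc, abd, abe, acd, ace, ade, bcd, bce, bde, cde
  3-simplices (5): abcd, abce, abde, acde, bcde

giving chain groups C_0 ≅ Z^5, C_1 ≅ Z^10, C_2 ≅ Z^10, C_3 ≅ Z^5.

∂_1: C_1 → C_0 is given by ∂[p,q] = [q] − [p]. For instance
  ∂ce = e − c.
The resulting 5×10 matrix has rank 4, and its Smith normal form has invariant factors (1,1,1,1).

Boundary ∂_2: C_2 → C_1 sends each 2-simplex [p,q,r] to [q,r] − [p,r] + [p,q]. For instance
  ∂bde = de − be + bd,
  ∂acd = cd − ad + ac.
As a 10×10 matrix over Z this has rank 6, with invariant factors (1,1,1,1,1,1).

∂_3: C_3 → C_2 sends each 3-simplex σ to the alternating sum Σ_i (−1)^i (σ with its i-th vertex removed). For instance
  ∂abde = bde − ade + abe − abd,
  ∂abcd = bcd − acd + abd − abc.
The resulting 10×5 matrix has rank 4, and its Smith normal form has invariant factors (1,1,1,1).

Now H_k = ker ∂_k / im ∂_{k+1}, so:

  H_0: rank C_0 − rank ∂_1 = 5 − 4 = 1, and the invariant factors of ∂_1 are all 1, so H_0 ≅ Z.
  H_1: rank ker ∂_1 − rank ∂_2 = (10 − 4) − 6 = 0, and the invariant factors of ∂_2 are all 1, so H_1 ≅ 0.
  H_2: rank ker ∂_2 − rank ∂_3 = (10 − 6) − 4 = 0, and the invariant factors of ∂_3 are all 1, so H_2 ≅ 0.
  H_3: rank ker ∂_3 − rank ∂_4 = (5 − 4) − 0 = 1, and there is no ∂_4, so H_3 ≅ Z.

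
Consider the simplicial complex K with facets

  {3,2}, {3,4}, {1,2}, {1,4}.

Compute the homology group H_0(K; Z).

Fix the vertex order 1 < 2 < 3 < 4 and write every simplex with vertices in increasing order. Then dim K = 1 and the simplices of K are:

  0-simplices (4): [1], [2], [3], [4]
  1-simplices (4): [1,2], [1,4], [2,3], [3,4]

Hence C_0 ≅ Z^4, C_1 ≅ Z^4.

The boundary map ∂_1: C_1 → C_0 maps an edge to its endpoints' difference, ∂[p,q] = q − p. For instance
  ∂[3,4] = [4] − [3].
This gives a 4×4 integer matrix of rank 3; reducing to Smith normal form yields diagonal entries (1,1,1).

Computing H_k = (kernel of ∂_k) / (image of ∂_{k+1}):

  H_0: rank C_0 − rank ∂_1 = 4 − 3 = 1, and the invariant factors of ∂_1 are all 1, so H_0 = Z.

H_0 ≅ Z.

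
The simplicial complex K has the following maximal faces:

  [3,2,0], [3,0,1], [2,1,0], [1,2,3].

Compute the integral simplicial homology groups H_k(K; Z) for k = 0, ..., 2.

H_0 = Z,  H_1 = 0,  H_2 = Z.

K has 4 vertices, 6 edges, 4 triangles.
rank ∂_0 = 0, rank ∂_1 = 3 ⇒ b_0 = 4 − 0 − 3 = 1; all invariant factors of ∂_1 are 1 so no torsion. So H_0 = Z.
rank ∂_1 = 3, rank ∂_2 = 3 ⇒ b_1 = 6 − 3 − 3 = 0; all invariant factors of ∂_2 are 1 so no torsion. So H_1 = 0.
rank ∂_2 = 3, rank ∂_3 = 0 ⇒ b_2 = 4 − 3 − 0 = 1. So H_2 = Z.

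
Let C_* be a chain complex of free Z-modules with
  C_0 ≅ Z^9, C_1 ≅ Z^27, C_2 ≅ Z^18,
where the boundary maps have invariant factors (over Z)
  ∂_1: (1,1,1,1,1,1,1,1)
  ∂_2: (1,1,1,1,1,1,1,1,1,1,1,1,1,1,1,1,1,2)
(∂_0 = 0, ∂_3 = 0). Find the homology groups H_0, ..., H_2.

H_0: b_0 = 9 − 0 − 8 = 1; torsion from ∂_1 factors > 1: none. So H_0 = Z.
H_1: b_1 = 27 − 8 − 18 = 1; torsion from ∂_2 factors > 1: [2]. So H_1 = Z × Z/2.
H_2: b_2 = 18 − 18 − 0 = 0; torsion from ∂_3 factors > 1: none. So H_2 = 0.

H_0 = Z,  H_1 = Z × Z/2,  H_2 = 0.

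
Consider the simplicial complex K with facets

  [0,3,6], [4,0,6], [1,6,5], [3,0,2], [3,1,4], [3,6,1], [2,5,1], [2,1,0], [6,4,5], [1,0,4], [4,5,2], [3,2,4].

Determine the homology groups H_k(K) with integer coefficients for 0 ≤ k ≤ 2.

H_0 ≅ Z,  H_1 ≅ Z_2,  H_2 = 0.

Order the vertices as 0 < 1 < 2 < 3 < 4 < 5 < 6. Listing each simplex with vertices in this order, K has dimension 2 with simplices:

  0-simplices (7): [0], [1], [2], [3], [4], [5], [6]
  1-simplices (18): [0,1], [0,2], [0,3], [0,4], [0,6], [1,2], [1,3], [1,4], [1,5], [1,6], [2,3], [2,4], [2,5], [3,4], [3,6], [4,5], [4,6], [5,6]
  2-simplices (12): [0,1,2], [0,1,4], [0,2,3], [0,3,6], [0,4,6], [1,2,5], [1,3,4], [1,3,6], [1,5,6], [2,3,4], [2,4,5], [4,5,6]

so the chain groups are C_0 ≅ Z^7, C_1 ≅ Z^18, C_2 ≅ Z^12.

The boundary map ∂_1: C_1 → C_0 sends each edge [p,q] (with p < q) to q − p.
This gives a 7×18 integer matrix of rank 6; reducing to Smith normal form yields diagonal entries (1,1,1,1,1,1).

The boundary map ∂_2: C_2 → C_1 maps a triangle to the signed sum of its edges. For instance
  ∂[0,2,3] = [2,3] − [0,3] + [0,2],
  ∂[1,3,4] = [3,4] − [1,4] + [1,3].
This gives a 18×12 integer matrix of rank 12; reducing to Smith normal form yields diagonal entries (1,1,1,1,1,1,1,1,1,1,1,2).

Computing H_k = (kernel of ∂_k) / (image of ∂_{k+1}):

  H_0: rank C_0 − rank ∂_1 = 7 − 6 = 1, and the invariant factors of ∂_1 are all 1, so H_0 ≅ Z.
  H_1: rank ker ∂_1 − rank ∂_2 = (18 − 6) − 12 = 0, and ∂_2 has invariant factor 2 > 1, so H_1 ≅ Z_2.
  H_2: rank ker ∂_2 − rank ∂_3 = (12 − 12) − 0 = 0, and there is no ∂_3, so H_2 ≅ 0.

As a check, the Euler characteristic is 7 − 18 + 12 = 1, which agrees with 1 − 0 + 0 = 1.
(K is a triangulation of the real projective plane RP^2.)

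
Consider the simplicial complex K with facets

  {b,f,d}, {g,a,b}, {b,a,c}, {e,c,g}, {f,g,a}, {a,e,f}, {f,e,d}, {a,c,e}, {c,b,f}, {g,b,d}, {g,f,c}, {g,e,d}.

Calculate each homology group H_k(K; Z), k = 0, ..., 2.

K has 7 vertices, 18 edges, 12 triangles.
rank ∂_0 = 0, rank ∂_1 = 6 ⇒ b_0 = 7 − 0 − 6 = 1; all invariant factors of ∂_1 are 1 so no torsion. So H_0 = Z.
rank ∂_1 = 6, rank ∂_2 = 12 ⇒ b_1 = 18 − 6 − 12 = 0; ∂_2 has invariant factor(s) [2] giving torsion. So H_1 = Z/2.
rank ∂_2 = 12, rank ∂_3 = 0 ⇒ b_2 = 12 − 12 − 0 = 0. So H_2 = 0.

H_0 ≅ Z,  H_1 ≅ Z/2,  H_2 = 0.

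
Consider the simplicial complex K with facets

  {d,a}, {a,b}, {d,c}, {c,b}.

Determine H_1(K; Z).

Fix the vertex order a < b < c < d and write every simplex with vertices in increasing order. Then dim K = 1 and the simplices of K are:

  0-simplices (4): a, b, c, d
  1-simplices (4): ab, ad, bc, cd

so the chain groups are C_0 ≅ Z^4, C_1 ≅ Z^4.

The boundary map ∂_1: C_1 → C_0 is given by ∂[p,q] = [q] − [p]. For instance
  ∂cd = d − c.
The 4×4 boundary matrix has rank 3 and Smith normal form diag(1,1,1).

Computing H_k = (kernel of ∂_k) / (image of ∂_{k+1}):

  H_1: rank ker ∂_1 − rank ∂_2 = (4 − 3) − 0 = 1, and there is no ∂_2, so H_1 = Z.

H_1 ≅ Z.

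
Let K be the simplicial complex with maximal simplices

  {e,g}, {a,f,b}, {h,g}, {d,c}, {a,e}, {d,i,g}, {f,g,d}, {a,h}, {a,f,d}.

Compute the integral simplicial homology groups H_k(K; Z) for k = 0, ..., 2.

H_0 = Z,  H_1 = Z^2,  H_2 = 0.

We work with the vertex ordering a < b < c < d < e < f < g < h < i. The simplices of K, each written with vertices in increasing order, are:

  0-simplices (9): a, b, c, d, e, f, g, h, i
  1-simplices (14): ab, ad, ae, af, ah, bf, cd, df, dg, di, eg, fg, gh, gi
  2-simplices (4): abf, adf, dfg, dgi

giving chain groups C_0 ≅ Z^9, C_1 ≅ Z^14, C_2 ≅ Z^4.

The boundary map ∂_1: C_1 → C_0 sends each edge [p,q] (with p < q) to q − p.
This gives a 9×14 integer matrix of rank 8; reducing to Smith normal form yields diagonal entries (1,1,1,1,1,1,1,1).

The boundary map ∂_2: C_2 → C_1 maps a triangle to the signed sum of its edges. For instance
  ∂dfg = fg − dg + df,
  ∂abf = bf − af + ab.
This gives a 14×4 integer matrix of rank 4; reducing to Smith normal form yields diagonal entries (1,1,1,1).

Computing H_k = (kernel of ∂_k) / (image of ∂_{k+1}):

  H_0: rank C_0 − rank ∂_1 = 9 − 8 = 1, and the invariant factors of ∂_1 are all 1, so H_0 = Z.
  H_1: rank ker ∂_1 − rank ∂_2 = (14 − 8) − 4 = 2, and the invariant factors of ∂_2 are all 1, so H_1 = Z^2.
  H_2: rank ker ∂_2 − rank ∂_3 = (4 − 4) − 0 = 0, and there is no ∂_3, so H_2 = 0.

As a check, the Euler characteristic is 9 − 14 + 4 = -1, which agrees with 1 − 2 + 0 = -1.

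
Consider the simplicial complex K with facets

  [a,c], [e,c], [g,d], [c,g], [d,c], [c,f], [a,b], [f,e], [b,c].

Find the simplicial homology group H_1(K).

H_1 ≅ Z^3.

Take the total order a < b < c < d < e < f < g on the vertex set. Then K (dimension 1) consists of the simplices:

  0-simplices (7): a, b, c, d, e, f, g
  1-simplices (9): ab, ac, bc, cd, ce, cf, cg, dg, ef

Hence C_0 ≅ Z^7, C_1 ≅ Z^9.

The boundary map ∂_1: C_1 → C_0 is given by ∂[p,q] = [q] − [p]. For instance
  ∂cg = g − c.
As a 7×9 matrix over Z this has rank 6, with invariant factors (1,1,1,1,1,1).

Reading off H_k = ker ∂_k / im ∂_{k+1}:

  H_1: rank ker ∂_1 − rank ∂_2 = (9 − 6) − 0 = 3, and there is no ∂_2, so H_1 = Z^3.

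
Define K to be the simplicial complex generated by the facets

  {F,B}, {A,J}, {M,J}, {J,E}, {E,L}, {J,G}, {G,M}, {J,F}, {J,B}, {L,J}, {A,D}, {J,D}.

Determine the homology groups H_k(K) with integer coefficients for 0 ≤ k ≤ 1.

Fix the vertex order A < B < D < E < F < G < J < L < M and write every simplex with vertices in increasing order. Then dim K = 1 and the simplices of K are:

  0-simplices (9): A, B, D, E, F, G, J, L, M
  1-simplices (12): AD, AJ, BF, BJ, DJ, EJ, EL, FJ, GJ, GM, JL, JM

so the chain groups are C_0 ≅ Z^9, C_1 ≅ Z^12.

∂_1: C_1 → C_0 maps an edge to its endpoints' difference, ∂[p,q] = q − p.
As a 9×12 matrix over Z this has rank 8, with invariant factors (1,1,1,1,1,1,1,1).

Computing H_k = (kernel of ∂_k) / (image of ∂_{k+1}):

  H_0: rank C_0 − rank ∂_1 = 9 − 8 = 1, and the invariant factors of ∂_1 are all 1, so H_0 = Z.
  H_1: rank ker ∂_1 − rank ∂_2 = (12 − 8) − 0 = 4, and there is no ∂_2, so H_1 = Z^4.

(K is a triangulation of a wedge of 4 circles.)

H_0 ≅ Z,  H_1 ≅ Z^4.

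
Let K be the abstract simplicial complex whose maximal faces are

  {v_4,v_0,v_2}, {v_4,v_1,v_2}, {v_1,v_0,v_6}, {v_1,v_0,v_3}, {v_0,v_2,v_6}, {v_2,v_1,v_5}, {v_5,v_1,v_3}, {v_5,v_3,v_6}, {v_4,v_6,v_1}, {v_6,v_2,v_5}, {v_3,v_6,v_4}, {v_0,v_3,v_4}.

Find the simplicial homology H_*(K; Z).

H_0 ≅ Z,  H_1 ≅ Z/2,  H_2 = 0.

K has 7 vertices, 18 edges, 12 triangles.
rank ∂_0 = 0, rank ∂_1 = 6 ⇒ b_0 = 7 − 0 − 6 = 1; all invariant factors of ∂_1 are 1 so no torsion. So H_0 = Z.
rank ∂_1 = 6, rank ∂_2 = 12 ⇒ b_1 = 18 − 6 − 12 = 0; ∂_2 has invariant factor(s) [2] giving torsion. So H_1 = Z/2.
rank ∂_2 = 12, rank ∂_3 = 0 ⇒ b_2 = 12 − 12 − 0 = 0. So H_2 = 0.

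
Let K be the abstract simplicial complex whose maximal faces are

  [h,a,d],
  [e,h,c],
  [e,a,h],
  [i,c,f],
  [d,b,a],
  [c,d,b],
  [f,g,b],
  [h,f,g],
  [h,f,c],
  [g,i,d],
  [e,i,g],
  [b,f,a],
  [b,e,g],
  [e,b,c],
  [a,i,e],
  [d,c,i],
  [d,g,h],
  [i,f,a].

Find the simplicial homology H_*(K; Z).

K has 9 vertices, 27 edges, 18 triangles.
rank ∂_0 = 0, rank ∂_1 = 8 ⇒ b_0 = 9 − 0 − 8 = 1; all invariant factors of ∂_1 are 1 so no torsion. So H_0 = Z.
rank ∂_1 = 8, rank ∂_2 = 17 ⇒ b_1 = 27 − 8 − 17 = 2; all invariant factors of ∂_2 are 1 so no torsion. So H_1 = Z^2.
rank ∂_2 = 17, rank ∂_3 = 0 ⇒ b_2 = 18 − 17 − 0 = 1. So H_2 = Z.

H_0 ≅ Z,  H_1 ≅ Z^2,  H_2 ≅ Z.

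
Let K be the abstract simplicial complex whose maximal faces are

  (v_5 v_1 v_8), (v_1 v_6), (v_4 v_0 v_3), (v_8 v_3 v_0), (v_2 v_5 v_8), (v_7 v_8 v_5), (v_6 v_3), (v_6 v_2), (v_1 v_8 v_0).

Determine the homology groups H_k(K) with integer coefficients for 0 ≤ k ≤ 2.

H_0 = Z,  H_1 = Z^2,  H_2 = 0.

K has 9 vertices, 16 edges, 6 triangles.
rank ∂_0 = 0, rank ∂_1 = 8 ⇒ b_0 = 9 − 0 − 8 = 1; all invariant factors of ∂_1 are 1 so no torsion. So H_0 = Z.
rank ∂_1 = 8, rank ∂_2 = 6 ⇒ b_1 = 16 − 8 − 6 = 2; all invariant factors of ∂_2 are 1 so no torsion. So H_1 = Z^2.
rank ∂_2 = 6, rank ∂_3 = 0 ⇒ b_2 = 6 − 6 − 0 = 0. So H_2 = 0.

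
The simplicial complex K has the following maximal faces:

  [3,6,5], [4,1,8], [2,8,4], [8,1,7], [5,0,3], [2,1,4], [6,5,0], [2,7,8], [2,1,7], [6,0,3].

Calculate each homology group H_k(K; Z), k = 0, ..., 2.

Fix the vertex order 0 < 1 < 2 < 3 < 4 < 5 < 6 < 7 < 8 and write every simplex with vertices in increasing order. Then dim K = 2 and the simplices of K are:

  0-simplices (9): [0], [1], [2], [3], [4], [5], [6], [7], [8]
  1-simplices (15): [0,3], [0,5], [0,6], [1,2], [1,4], [1,7], [1,8], [2,4], [2,7], [2,8], [3,5], [3,6], [4,8], [5,6], [7,8]
  2-simplices (10): [0,3,5], [0,3,6], [0,5,6], [1,2,4], [1,2,7], [1,4,8], [1,7,8], [2,4,8], [2,7,8], [3,5,6]

giving chain groups C_0 ≅ Z^9, C_1 ≅ Z^15, C_2 ≅ Z^10.

The boundary map ∂_1: C_1 → C_0 is given by ∂[p,q] = [q] − [p].
This gives a 9×15 integer matrix of rank 7; reducing to Smith normal form yields diagonal entries (1,1,1,1,1,1,1).

Boundary ∂_2: C_2 → C_1 sends each 2-simplex [p,q,r] to [q,r] − [p,r] + [p,q]. For instance
  ∂[1,2,4] = [2,4] − [1,4] + [1,2],
  ∂[0,5,6] = [5,6] − [0,6] + [0,5].
The 15×10 boundary matrix has rank 8 and Smith normal form diag(1,1,1,1,1,1,1,1).

Computing H_k = (kernel of ∂_k) / (image of ∂_{k+1}):

  H_0: rank C_0 − rank ∂_1 = 9 − 7 = 2, and the invariant factors of ∂_1 are all 1, so H_0 ≅ Z^2.
  H_1: rank ker ∂_1 − rank ∂_2 = (15 − 7) − 8 = 0, and the invariant factors of ∂_2 are all 1, so H_1 ≅ 0.
  H_2: rank ker ∂_2 − rank ∂_3 = (10 − 8) − 0 = 2, and there is no ∂_3, so H_2 ≅ Z^2.

H_0 = Z^2,  H_1 = 0,  H_2 = Z^2.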